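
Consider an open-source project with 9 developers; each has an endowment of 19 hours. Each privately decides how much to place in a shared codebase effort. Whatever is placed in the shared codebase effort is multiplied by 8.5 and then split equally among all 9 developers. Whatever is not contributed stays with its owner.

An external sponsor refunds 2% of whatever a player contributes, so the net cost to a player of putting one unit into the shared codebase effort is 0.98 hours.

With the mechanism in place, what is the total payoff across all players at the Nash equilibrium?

Even with the mechanism, each unit contributed returns only (8.5/9) / 0.98 = 0.9637 per unit of net cost, so contributing nothing is still dominant.
Everyone keeps their endowment and the group total is 9 × 19 = 171.

171.00 hours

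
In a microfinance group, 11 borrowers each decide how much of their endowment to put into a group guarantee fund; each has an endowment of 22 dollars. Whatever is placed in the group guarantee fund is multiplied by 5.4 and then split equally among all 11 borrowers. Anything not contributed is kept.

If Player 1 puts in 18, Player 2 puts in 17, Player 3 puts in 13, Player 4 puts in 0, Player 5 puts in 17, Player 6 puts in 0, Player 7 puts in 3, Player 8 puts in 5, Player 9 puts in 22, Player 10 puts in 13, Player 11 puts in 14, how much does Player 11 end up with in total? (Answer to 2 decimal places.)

Total contributed: 18 + 17 + 13 + 0 + 17 + 0 + 3 + 5 + 22 + 13 + 14 = 122.
Each receives 5.4 × 122 / 11 = 59.89 from the group guarantee fund.
Player 11 keeps 22 − 14 = 8, so Player 11's payoff is 8 + 59.89 = 67.89.

67.89 dollars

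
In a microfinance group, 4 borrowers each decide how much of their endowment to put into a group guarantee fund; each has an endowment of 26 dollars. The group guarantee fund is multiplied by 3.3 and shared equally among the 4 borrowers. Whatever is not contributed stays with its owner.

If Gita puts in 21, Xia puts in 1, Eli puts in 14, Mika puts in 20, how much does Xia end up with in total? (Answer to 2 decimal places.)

Total contributed: 21 + 1 + 14 + 20 = 56.
Each receives 3.3 × 56 / 4 = 46.20 from the group guarantee fund.
Xia keeps 26 − 1 = 25, so Xia's payoff is 25 + 46.20 = 71.20.

71.20 dollars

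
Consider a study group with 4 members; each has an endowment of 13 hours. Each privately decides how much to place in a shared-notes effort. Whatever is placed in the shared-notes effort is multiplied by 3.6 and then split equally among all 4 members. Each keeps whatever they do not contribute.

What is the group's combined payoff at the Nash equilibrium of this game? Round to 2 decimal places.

Each contributed unit returns 3.6/4 = 0.9000 to its contributor — below 1 — so contributing 0 is dominant for every player. At the Nash equilibrium everyone keeps their 13, and the group total is 4 × 13 = 52.

52.00 hours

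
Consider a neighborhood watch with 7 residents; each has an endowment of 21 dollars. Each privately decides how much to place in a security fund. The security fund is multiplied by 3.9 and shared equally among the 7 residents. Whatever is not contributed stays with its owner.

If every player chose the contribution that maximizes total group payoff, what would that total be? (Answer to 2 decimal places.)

573.30 dollars

Each contributed unit returns 3.900 to the group as a whole (0.5571 to each of 7 players), which exceeds 1, so the social optimum is full contribution: group total = 3.900 × 147 = 573.30.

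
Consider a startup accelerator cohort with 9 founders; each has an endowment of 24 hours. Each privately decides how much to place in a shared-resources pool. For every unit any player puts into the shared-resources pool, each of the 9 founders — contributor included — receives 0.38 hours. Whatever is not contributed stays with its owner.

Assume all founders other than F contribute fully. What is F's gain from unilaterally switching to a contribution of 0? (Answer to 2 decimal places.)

14.88 hours

Switching from a contribution of 24 to 0 lets F keep an extra 24 hours, but lowers the shared-resources pool by 24, which costs F their own share of that drop: 0.38 × 24 = 9.12.
Net gain = 24 − 9.12 = 14.88. The private return per contributed unit (0.38) is below 1, so free-riding is indeed the best response regardless of what the others do.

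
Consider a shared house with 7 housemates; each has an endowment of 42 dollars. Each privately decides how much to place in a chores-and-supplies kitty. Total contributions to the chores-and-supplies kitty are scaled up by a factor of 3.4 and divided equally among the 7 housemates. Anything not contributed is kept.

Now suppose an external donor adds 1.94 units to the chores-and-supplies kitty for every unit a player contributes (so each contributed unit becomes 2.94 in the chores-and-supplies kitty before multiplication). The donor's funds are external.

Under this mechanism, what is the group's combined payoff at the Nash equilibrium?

With the mechanism, a contributed unit returns 3.4 × 2.94 / 7 = 1.4280 per unit of net cost to the contributor — now above 1 — so contributing fully is weakly dominant for every player.
At the Nash equilibrium everyone contributes 42. Group total payoff = 3.4 × 2.94 × 294 = 2938.82.

2938.82 dollars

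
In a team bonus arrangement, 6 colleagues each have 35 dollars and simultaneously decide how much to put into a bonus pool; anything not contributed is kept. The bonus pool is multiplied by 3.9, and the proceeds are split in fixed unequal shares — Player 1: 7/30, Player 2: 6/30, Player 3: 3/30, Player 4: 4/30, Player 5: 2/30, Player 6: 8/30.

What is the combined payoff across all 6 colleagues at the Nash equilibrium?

A player with share s gets back 3.9·s per unit contributed, so full contribution is dominant for anyone with s > 1/3.9 = 0.2564 and zero contribution is dominant for anyone below.
Player 6 alone (share 8/30) is above the threshold, contributing 35; the remaining 5 contribute 0. Total contributed: 35.
The bonus pool pays out 3.9 × 35 = 136.50 in total (split across the unequal shares, but the aggregate is all that matters for the group sum).
The 5 free-riders keep 35 each, adding 175. Group total = 175 + 136.50 = 311.50.

311.50 dollars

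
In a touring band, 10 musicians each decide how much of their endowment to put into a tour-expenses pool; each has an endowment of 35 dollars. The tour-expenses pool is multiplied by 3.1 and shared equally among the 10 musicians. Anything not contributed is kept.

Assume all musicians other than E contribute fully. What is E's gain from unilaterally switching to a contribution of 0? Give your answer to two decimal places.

24.15 dollars

Switching from a contribution of 35 to 0 lets E keep an extra 35 dollars, but lowers the tour-expenses pool by 35, which costs E their own share of that drop: 3.1/10 × 35 = 10.85.
Net gain = 35 − 10.85 = 24.15. The private return per contributed unit (0.3100) is below 1, so free-riding is indeed the best response regardless of what the others do.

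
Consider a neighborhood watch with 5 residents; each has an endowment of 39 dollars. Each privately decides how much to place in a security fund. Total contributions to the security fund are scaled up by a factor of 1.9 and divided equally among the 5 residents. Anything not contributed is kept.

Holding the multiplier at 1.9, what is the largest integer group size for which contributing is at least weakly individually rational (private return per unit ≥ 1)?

1

Private return per unit is 1.9/(group size), which is ≥ 1 whenever the group size is ≤ 1.9.
The largest such integer is 1.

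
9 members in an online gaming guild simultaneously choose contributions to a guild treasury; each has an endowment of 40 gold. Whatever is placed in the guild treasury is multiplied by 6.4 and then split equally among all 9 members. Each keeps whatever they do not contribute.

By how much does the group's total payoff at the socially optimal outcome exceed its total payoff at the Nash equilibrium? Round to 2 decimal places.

1944.00 gold

Each contributed unit returns 6.4/9 = 0.7111 to its contributor — below 1 — so contributing 0 is dominant for every player. At the Nash equilibrium everyone keeps their 40, and the group total is 9 × 40 = 360.
Each contributed unit returns 6.400 to the group as a whole (0.7111 to each of 9 players), which exceeds 1, so the social optimum is full contribution: group total = 6.400 × 360 = 2304.00.
Efficiency loss = 2304.00 − 360 = 1944.00.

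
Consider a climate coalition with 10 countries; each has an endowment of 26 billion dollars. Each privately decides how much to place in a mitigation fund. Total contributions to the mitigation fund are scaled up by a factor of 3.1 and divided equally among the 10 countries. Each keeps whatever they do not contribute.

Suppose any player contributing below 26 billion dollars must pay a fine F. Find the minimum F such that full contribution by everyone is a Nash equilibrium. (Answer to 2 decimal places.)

Given the others contribute fully, the best deviation is to contribute 0 (any partial contribution still incurs the fine and gives up units whose private return 0.3100 is below 1).
Deviating from 26 to 0 saves 26 billion dollars but forfeits the deviator's share of the drop in the mitigation fund: 3.1/10 × 26 = 8.06.
So the deviation gain is 26 − 8.06 = 17.94, and the fine must be at least 17.94 billion dollars to wipe it out.

17.94 billion dollars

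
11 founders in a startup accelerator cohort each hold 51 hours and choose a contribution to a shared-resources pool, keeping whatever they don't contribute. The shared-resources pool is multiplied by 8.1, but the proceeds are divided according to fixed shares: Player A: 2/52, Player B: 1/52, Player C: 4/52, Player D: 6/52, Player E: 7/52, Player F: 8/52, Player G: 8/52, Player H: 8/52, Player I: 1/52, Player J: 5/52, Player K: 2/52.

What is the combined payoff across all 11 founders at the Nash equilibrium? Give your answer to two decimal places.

2009.40 hours

Player j's private return per contributed unit is 8.1 × (j's share). Contributing is weakly dominant for j when that share is at least 1/8.1 = 0.1235, and contributing 0 is dominant otherwise.
Player E, Player F, Player G and Player H clear that bar, contributing 51 each; the remaining 7 contribute 0. Total contributed: 204.
The shared-resources pool pays out 8.1 × 204 = 1652.40 in total (split across the unequal shares, but the aggregate is all that matters for the group sum).
The 7 free-riders keep 51 each, adding 357. Group total = 357 + 1652.40 = 2009.40.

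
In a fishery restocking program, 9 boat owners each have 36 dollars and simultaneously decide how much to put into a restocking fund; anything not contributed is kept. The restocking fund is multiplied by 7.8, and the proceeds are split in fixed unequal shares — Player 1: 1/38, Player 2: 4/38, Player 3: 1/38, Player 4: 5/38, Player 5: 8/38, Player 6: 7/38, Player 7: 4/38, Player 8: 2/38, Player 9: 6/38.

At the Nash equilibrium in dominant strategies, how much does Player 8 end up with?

95.12 dollars

A player with share s gets back 7.8·s per unit contributed, so full contribution is dominant for anyone with s > 1/7.8 = 0.1282 and zero contribution is dominant for anyone below.
Player 4, Player 5, Player 6 and Player 9 clear that bar, contributing 36 each; the remaining 5 contribute 0. Total contributed: 144.
Player 8 keeps 36 and receives 7.8 × 144 × 2/38 = 59.12 from the restocking fund, for a payoff of 95.12.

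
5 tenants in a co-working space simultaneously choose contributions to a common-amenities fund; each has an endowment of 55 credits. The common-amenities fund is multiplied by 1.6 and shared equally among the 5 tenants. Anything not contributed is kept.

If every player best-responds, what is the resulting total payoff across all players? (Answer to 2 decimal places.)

Each contributed unit returns 1.6/5 = 0.3200 to its contributor — below 1 — so contributing 0 is dominant for every player. At the Nash equilibrium everyone keeps their 55, and the group total is 5 × 55 = 275.

275.00 credits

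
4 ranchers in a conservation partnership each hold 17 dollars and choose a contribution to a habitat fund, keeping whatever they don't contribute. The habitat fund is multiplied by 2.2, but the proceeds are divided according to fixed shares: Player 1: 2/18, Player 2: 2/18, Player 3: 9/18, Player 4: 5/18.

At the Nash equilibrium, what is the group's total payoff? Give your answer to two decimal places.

88.40 dollars

Each unit j contributes comes back to j as 2.2 × (j's share), so j prefers to contribute only if that share exceeds 1/2.2 = 0.4545; otherwise keeping the unit dominates.
Player 3 alone (share 9/18) is above the threshold, contributing 17; the remaining 3 contribute 0. Total contributed: 17.
The habitat fund pays out 2.2 × 17 = 37.40 in total (split across the unequal shares, but the aggregate is all that matters for the group sum).
The 3 free-riders keep 17 each, adding 51. Group total = 51 + 37.40 = 88.40.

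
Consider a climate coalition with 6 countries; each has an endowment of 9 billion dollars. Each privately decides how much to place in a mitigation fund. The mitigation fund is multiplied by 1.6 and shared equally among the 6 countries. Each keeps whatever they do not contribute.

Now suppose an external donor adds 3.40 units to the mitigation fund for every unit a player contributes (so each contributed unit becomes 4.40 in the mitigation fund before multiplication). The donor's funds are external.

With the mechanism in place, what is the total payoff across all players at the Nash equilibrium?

Under the mechanism each unit contributed yields 1.6 × 4.40 / 6 = 1.1733 back to its contributor per unit of net cost, which exceeds 1, making full contribution the dominant choice for everyone.
At the Nash equilibrium everyone contributes 9. Group total payoff = 1.6 × 4.40 × 54 = 380.16.

380.16 billion dollars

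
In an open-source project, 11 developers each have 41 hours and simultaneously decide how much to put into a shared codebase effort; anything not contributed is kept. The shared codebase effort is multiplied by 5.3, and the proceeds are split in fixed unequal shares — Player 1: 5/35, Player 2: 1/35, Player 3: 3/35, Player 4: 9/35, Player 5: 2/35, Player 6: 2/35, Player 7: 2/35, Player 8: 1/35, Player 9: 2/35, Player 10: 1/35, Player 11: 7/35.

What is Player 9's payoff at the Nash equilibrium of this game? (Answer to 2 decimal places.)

65.83 hours

Player j's private return per contributed unit is 5.3 × (j's share). Contributing is weakly dominant for j when that share is at least 1/5.3 = 0.1887, and contributing 0 is dominant otherwise.
The shares above 0.1887 belong to Player 4 and Player 11, contributing 41 each; the remaining 9 contribute 0. Total contributed: 82.
Player 9 keeps 41 and receives 5.3 × 82 × 2/35 = 24.83 from the shared codebase effort, for a payoff of 65.83.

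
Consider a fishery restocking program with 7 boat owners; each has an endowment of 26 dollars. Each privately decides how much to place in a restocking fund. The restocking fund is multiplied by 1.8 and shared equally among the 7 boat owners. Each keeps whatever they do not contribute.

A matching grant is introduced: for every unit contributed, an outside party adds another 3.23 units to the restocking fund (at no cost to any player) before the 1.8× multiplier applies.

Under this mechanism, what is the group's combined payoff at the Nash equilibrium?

1385.75 dollars

The effective private return per unit is now 1.8 × 4.23 / 7 = 1.0877 > 1, so every player's dominant strategy flips to full contribution.
So the Nash equilibrium is full contribution by all 7; the group earns 1.8 × 4.23 × 182 = 1385.75.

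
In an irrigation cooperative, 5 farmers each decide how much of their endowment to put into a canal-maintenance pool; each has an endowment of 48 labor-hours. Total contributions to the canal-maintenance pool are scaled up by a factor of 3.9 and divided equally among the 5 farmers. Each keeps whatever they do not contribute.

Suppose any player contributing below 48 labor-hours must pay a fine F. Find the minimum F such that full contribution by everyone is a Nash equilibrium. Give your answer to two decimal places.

Given the others contribute fully, the best deviation is to contribute 0 (any partial contribution still incurs the fine and gives up units whose private return 0.7800 is below 1).
Deviating from 48 to 0 saves 48 labor-hours but forfeits the deviator's share of the drop in the canal-maintenance pool: 3.9/5 × 48 = 37.44.
So the deviation gain is 48 − 37.44 = 10.56, and the fine must be at least 10.56 labor-hours to wipe it out.

10.56 labor-hours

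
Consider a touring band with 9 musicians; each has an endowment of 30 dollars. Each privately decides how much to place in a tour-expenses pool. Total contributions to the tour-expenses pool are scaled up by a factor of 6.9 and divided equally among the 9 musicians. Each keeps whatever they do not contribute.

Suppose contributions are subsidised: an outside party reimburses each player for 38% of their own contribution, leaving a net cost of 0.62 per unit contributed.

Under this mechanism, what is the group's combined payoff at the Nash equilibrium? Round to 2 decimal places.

With the mechanism, a contributed unit returns (6.9/9) / 0.62 = 1.2366 per unit of net cost to the contributor — now above 1 — so contributing fully is weakly dominant for every player.
At the Nash equilibrium everyone contributes 30. Group total payoff = 9 × (30 × 0.38 + 6.9 × 30) = 1965.60.

1965.60 dollars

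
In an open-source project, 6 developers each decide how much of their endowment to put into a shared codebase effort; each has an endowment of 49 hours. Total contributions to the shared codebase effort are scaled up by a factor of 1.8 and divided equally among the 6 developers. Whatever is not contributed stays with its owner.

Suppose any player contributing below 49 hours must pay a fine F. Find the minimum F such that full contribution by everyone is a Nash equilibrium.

Given the others contribute fully, the best deviation is to contribute 0 (any partial contribution still incurs the fine and gives up units whose private return 0.3000 is below 1).
Deviating from 49 to 0 saves 49 hours but forfeits the deviator's share of the drop in the shared codebase effort: 1.8/6 × 49 = 14.70.
So the deviation gain is 49 − 14.70 = 34.30, and the fine must be at least 34.30 hours to wipe it out.

34.30 hours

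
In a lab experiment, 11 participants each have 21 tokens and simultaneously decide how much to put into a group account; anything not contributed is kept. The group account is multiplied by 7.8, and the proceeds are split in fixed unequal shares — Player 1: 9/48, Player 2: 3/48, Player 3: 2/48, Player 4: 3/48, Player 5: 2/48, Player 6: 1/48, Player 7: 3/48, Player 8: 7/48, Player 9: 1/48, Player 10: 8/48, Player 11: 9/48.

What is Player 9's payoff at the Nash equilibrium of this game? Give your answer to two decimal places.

Player j's private return per contributed unit is 7.8 × (j's share). Contributing is weakly dominant for j when that share is at least 1/7.8 = 0.1282, and contributing 0 is dominant otherwise.
Player 1, Player 8, Player 10 and Player 11 clear that bar, contributing 21 each; the remaining 7 contribute 0. Total contributed: 84.
Player 9 keeps 21 and receives 7.8 × 84 × 1/48 = 13.65 from the group account, for a payoff of 34.65.

34.65 tokens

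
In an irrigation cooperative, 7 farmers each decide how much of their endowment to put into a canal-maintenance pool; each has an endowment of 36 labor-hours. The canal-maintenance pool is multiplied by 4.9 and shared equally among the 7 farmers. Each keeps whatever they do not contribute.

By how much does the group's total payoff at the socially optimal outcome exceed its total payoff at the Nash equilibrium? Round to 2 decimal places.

982.80 labor-hours

Each contributed unit returns 4.9/7 = 0.7000 to its contributor — below 1 — so contributing 0 is dominant for every player. At the Nash equilibrium everyone keeps their 36, and the group total is 7 × 36 = 252.
Each contributed unit returns 4.900 to the group as a whole (0.7000 to each of 7 players), which exceeds 1, so the social optimum is full contribution: group total = 4.900 × 252 = 1234.80.
Efficiency loss = 1234.80 − 252 = 982.80.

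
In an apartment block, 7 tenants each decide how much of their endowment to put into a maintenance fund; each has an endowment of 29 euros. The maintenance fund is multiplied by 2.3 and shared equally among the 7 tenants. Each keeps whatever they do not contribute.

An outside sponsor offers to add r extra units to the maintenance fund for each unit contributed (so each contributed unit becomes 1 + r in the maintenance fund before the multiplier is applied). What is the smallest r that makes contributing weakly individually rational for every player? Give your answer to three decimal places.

With matching at rate r, one contributed unit becomes (1 + r) in the maintenance fund and returns 2.3 × (1 + r) / 7 to the contributor.
Setting this equal to 1: 1 + r = 7/2.3 = 3.0435.
So the minimum matching rate is r = 3.0435 − 1 = 2.043.

2.043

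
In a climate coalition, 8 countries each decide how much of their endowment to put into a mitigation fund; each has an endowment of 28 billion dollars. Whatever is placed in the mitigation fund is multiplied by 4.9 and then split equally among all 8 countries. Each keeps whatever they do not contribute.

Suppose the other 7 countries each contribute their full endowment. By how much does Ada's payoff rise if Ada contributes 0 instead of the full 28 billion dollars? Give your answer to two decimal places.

10.85 billion dollars

Switching from a contribution of 28 to 0 lets Ada keep an extra 28 billion dollars, but lowers the mitigation fund by 28, which costs Ada their own share of that drop: 4.9/8 × 28 = 17.15.
Net gain = 28 − 17.15 = 10.85. The private return per contributed unit (0.6125) is below 1, so free-riding is indeed the best response regardless of what the others do.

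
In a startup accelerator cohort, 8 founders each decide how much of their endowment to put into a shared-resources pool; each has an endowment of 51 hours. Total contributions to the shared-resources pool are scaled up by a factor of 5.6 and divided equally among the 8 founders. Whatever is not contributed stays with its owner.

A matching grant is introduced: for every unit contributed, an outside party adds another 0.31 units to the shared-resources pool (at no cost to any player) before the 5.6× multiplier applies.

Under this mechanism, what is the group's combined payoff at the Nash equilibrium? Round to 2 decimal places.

408.00 hours

Even with the mechanism, each unit contributed returns only 5.6 × 1.31 / 8 = 0.9170 per unit of net cost, so contributing nothing is still dominant.
At the Nash equilibrium no one contributes; group total payoff = 8 × 51 = 408.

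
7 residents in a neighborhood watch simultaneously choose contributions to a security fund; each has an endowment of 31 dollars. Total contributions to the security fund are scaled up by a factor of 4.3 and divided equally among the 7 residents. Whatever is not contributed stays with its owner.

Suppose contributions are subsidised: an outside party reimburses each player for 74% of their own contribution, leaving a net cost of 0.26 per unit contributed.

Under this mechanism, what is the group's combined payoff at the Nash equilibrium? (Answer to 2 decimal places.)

The effective private return per unit is now (4.3/7) / 0.26 = 2.3626 > 1, so every player's dominant strategy flips to full contribution.
So the Nash equilibrium is full contribution by all 7; the group earns 7 × (31 × 0.74 + 4.3 × 31) = 1093.68.

1093.68 dollars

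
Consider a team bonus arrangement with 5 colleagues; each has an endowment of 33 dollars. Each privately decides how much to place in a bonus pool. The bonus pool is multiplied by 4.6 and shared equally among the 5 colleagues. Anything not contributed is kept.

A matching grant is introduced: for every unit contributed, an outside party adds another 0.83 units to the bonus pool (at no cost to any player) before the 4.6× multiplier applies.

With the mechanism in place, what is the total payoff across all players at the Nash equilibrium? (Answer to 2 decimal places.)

1388.97 dollars

Under the mechanism each unit contributed yields 4.6 × 1.83 / 5 = 1.6836 back to its contributor per unit of net cost, which exceeds 1, making full contribution the dominant choice for everyone.
So the Nash equilibrium is full contribution by all 5; the group earns 4.6 × 1.83 × 165 = 1388.97.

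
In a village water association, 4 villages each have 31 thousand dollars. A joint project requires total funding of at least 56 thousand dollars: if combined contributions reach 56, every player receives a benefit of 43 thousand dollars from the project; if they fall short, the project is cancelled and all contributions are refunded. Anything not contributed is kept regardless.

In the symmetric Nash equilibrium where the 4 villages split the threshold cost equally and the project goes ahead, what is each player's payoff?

60 thousand dollars

Equal share of the threshold: 56/4 = 14.
At this profile no one gains by cutting their contribution: any cut drops the total below 56, the project is cancelled, contributions are refunded, and the deviator ends with 31, which is less than 31 − 14 + 43 = 60. Contributing more than 14 just wastes the excess. So contributing exactly 14 is a best response.
Each player's payoff: 31 − 14 + 43 = 60.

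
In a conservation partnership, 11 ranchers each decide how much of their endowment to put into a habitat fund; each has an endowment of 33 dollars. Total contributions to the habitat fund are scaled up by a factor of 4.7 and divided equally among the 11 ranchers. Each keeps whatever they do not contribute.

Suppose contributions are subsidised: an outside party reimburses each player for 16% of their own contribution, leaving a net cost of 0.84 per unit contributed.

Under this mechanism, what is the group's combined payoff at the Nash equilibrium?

The effective private return is (4.7/11) / 0.84 = 0.5087, which is still under 1, so the mechanism doesn't change anyone's dominant strategy: zero contribution.
Everyone keeps their endowment and the group total is 11 × 33 = 363.

363.00 dollars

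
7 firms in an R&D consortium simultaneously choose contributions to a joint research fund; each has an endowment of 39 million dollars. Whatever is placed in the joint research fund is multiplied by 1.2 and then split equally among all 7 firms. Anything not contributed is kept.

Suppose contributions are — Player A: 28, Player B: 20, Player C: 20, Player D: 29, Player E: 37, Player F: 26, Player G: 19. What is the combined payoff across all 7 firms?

308.80 million dollars

Total contributed: 28 + 20 + 20 + 29 + 37 + 26 + 19 = 179; total kept: 7 × 39 − 179 = 94.
The joint research fund pays out 1.2 × 179 = 214.80 in aggregate.
Group total = 94 + 214.80 = 308.80.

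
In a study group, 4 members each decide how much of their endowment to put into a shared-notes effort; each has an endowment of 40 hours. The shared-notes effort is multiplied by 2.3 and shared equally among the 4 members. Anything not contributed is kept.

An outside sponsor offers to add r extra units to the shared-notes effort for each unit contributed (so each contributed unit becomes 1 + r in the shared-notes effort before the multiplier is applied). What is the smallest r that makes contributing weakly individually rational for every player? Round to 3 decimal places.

0.739

With matching at rate r, one contributed unit becomes (1 + r) in the shared-notes effort and returns 2.3 × (1 + r) / 4 to the contributor.
Setting this equal to 1: 1 + r = 4/2.3 = 1.7391.
So the minimum matching rate is r = 1.7391 − 1 = 0.739.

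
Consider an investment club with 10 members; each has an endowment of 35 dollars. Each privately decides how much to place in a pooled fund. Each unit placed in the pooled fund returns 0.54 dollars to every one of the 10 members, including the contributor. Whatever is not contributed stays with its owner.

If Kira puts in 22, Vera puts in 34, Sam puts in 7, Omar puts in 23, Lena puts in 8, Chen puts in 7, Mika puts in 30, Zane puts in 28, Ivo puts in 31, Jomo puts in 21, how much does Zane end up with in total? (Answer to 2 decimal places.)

120.94 dollars

Total contributed: 22 + 34 + 7 + 23 + 8 + 7 + 30 + 28 + 31 + 21 = 211.
Each receives 0.54 × 211 = 113.94 from the pooled fund.
Zane keeps 35 − 28 = 7, so Zane's payoff is 7 + 113.94 = 120.94.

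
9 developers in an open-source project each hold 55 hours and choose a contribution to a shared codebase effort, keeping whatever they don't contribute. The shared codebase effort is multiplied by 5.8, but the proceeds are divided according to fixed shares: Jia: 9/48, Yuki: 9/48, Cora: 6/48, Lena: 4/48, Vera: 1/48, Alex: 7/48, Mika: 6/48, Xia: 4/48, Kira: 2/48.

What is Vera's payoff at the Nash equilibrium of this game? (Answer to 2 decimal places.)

68.29 hours

A player with share s gets back 5.8·s per unit contributed, so full contribution is dominant for anyone with s > 1/5.8 = 0.1724 and zero contribution is dominant for anyone below.
Jia and Yuki clear that bar, contributing 55 each; the remaining 7 contribute 0. Total contributed: 110.
Vera keeps 55 and receives 5.8 × 110 × 1/48 = 13.29 from the shared codebase effort, for a payoff of 68.29.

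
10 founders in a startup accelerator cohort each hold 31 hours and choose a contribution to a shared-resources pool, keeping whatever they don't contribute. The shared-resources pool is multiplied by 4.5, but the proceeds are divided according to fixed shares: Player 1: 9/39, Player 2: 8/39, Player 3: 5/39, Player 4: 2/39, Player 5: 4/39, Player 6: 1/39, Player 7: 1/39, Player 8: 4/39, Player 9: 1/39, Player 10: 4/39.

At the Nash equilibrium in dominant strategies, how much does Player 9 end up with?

Each unit j contributes comes back to j as 4.5 × (j's share), so j prefers to contribute only if that share exceeds 1/4.5 = 0.2222; otherwise keeping the unit dominates.
The only share above 0.2222 is Player 1's 9/39, contributing 31; the remaining 9 contribute 0. Total contributed: 31.
Player 9 keeps 31 and receives 4.5 × 31 × 1/39 = 3.58 from the shared-resources pool, for a payoff of 34.58.

34.58 hours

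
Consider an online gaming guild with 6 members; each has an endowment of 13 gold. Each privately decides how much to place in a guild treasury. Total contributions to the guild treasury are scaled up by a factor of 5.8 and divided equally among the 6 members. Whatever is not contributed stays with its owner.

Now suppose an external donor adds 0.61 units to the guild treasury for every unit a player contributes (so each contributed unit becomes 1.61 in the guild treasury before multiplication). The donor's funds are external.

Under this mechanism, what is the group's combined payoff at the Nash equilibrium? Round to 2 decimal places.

The effective private return per unit is now 5.8 × 1.61 / 6 = 1.5563 > 1, so every player's dominant strategy flips to full contribution.
At the Nash equilibrium everyone contributes 13. Group total payoff = 5.8 × 1.61 × 78 = 728.36.

728.36 gold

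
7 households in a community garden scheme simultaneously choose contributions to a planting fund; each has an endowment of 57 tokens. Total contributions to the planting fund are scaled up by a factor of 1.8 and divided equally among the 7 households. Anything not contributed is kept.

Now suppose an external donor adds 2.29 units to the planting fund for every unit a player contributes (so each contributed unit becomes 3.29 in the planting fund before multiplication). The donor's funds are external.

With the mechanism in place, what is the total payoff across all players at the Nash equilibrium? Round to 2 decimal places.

With the mechanism, a contributed unit returns 1.8 × 3.29 / 7 = 0.8460 per unit of net cost — still below 1 — so contributing 0 remains dominant for every player.
Everyone keeps their endowment and the group total is 7 × 57 = 399.

399.00 tokens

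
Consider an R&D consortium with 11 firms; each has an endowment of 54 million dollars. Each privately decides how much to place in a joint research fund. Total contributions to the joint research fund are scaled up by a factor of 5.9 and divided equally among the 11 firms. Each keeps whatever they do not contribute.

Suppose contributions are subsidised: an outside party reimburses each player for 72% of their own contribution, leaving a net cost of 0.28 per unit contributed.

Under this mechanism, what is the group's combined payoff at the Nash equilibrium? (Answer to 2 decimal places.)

Under the mechanism each unit contributed yields (5.9/11) / 0.28 = 1.9156 back to its contributor per unit of net cost, which exceeds 1, making full contribution the dominant choice for everyone.
So the Nash equilibrium is full contribution by all 11; the group earns 11 × (54 × 0.72 + 5.9 × 54) = 3932.28.

3932.28 million dollars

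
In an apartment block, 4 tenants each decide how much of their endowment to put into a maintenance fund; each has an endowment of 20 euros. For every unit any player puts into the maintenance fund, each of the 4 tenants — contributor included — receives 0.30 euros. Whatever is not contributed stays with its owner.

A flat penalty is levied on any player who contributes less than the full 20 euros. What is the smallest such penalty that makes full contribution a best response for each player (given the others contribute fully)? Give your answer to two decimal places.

Given the others contribute fully, the best deviation is to contribute 0 (any partial contribution still incurs the fine and gives up units whose private return 0.30 is below 1).
Deviating from 20 to 0 saves 20 euros but forfeits the deviator's share of the drop in the maintenance fund: 0.30 × 20 = 6.00.
So the deviation gain is 20 − 6.00 = 14.00, and the fine must be at least 14.00 euros to wipe it out.

14.00 euros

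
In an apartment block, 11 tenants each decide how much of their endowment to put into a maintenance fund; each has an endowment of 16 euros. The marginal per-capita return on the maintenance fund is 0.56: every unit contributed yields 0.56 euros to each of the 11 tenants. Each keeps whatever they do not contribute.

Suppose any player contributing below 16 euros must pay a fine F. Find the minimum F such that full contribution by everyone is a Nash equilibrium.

7.04 euros

Given the others contribute fully, the best deviation is to contribute 0 (any partial contribution still incurs the fine and gives up units whose private return 0.56 is below 1).
Deviating from 16 to 0 saves 16 euros but forfeits the deviator's share of the drop in the maintenance fund: 0.56 × 16 = 8.96.
So the deviation gain is 16 − 8.96 = 7.04, and the fine must be at least 7.04 euros to wipe it out.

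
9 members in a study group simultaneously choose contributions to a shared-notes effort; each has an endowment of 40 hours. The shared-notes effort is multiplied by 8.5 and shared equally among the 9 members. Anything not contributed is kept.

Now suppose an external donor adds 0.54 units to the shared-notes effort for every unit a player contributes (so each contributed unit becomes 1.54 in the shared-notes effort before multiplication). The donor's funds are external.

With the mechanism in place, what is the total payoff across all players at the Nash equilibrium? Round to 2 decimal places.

The effective private return per unit is now 8.5 × 1.54 / 9 = 1.4544 > 1, so every player's dominant strategy flips to full contribution.
So the Nash equilibrium is full contribution by all 9; the group earns 8.5 × 1.54 × 360 = 4712.40.

4712.40 hours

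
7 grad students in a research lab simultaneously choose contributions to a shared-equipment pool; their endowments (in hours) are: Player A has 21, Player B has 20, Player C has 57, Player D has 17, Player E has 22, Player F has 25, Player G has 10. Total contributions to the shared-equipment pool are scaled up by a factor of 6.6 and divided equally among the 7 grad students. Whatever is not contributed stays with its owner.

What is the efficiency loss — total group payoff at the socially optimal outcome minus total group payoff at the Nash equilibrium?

963.20 hours

The private return per contributed unit is 6.6/7 = 0.9429 < 1 for every player regardless of endowment, so the Nash equilibrium is zero contribution and the group total is Σ E_j = 21 + 20 + 57 + 17 + 22 + 25 + 10 = 172.
Each contributed unit returns 6.600 to the group, so the social optimum is full contribution by everyone: group total = 6.600 × 172 = 1135.20.
Efficiency loss = (6.600 − 1) × 172 = 963.20.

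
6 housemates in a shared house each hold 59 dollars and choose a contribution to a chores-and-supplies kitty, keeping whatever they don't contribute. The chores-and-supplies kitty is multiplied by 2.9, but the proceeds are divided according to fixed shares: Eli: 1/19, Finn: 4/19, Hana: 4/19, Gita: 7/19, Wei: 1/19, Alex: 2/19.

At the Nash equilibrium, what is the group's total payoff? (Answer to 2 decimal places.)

466.10 dollars

Each unit j contributes comes back to j as 2.9 × (j's share), so j prefers to contribute only if that share exceeds 1/2.9 = 0.3448; otherwise keeping the unit dominates.
Only Gita (7/19) clears that bar, contributing 59; the remaining 5 contribute 0. Total contributed: 59.
The chores-and-supplies kitty pays out 2.9 × 59 = 171.10 in total (split across the unequal shares, but the aggregate is all that matters for the group sum).
The 5 free-riders keep 59 each, adding 295. Group total = 295 + 171.10 = 466.10.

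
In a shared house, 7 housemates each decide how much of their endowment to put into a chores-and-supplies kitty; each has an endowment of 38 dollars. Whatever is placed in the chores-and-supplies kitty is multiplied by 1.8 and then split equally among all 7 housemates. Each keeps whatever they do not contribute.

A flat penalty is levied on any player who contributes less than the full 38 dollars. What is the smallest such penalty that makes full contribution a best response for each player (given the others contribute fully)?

Given the others contribute fully, the best deviation is to contribute 0 (any partial contribution still incurs the fine and gives up units whose private return 0.2571 is below 1).
Deviating from 38 to 0 saves 38 dollars but forfeits the deviator's share of the drop in the chores-and-supplies kitty: 1.8/7 × 38 = 9.77.
So the deviation gain is 38 − 9.77 = 28.23, and the fine must be at least 28.23 dollars to wipe it out.

28.23 dollars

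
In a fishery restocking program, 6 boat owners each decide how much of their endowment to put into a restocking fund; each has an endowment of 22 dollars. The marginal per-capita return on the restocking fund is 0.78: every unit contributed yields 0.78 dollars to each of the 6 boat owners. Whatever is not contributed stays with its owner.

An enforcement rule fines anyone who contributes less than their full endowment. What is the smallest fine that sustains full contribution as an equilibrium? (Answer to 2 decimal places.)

4.84 dollars

Given the others contribute fully, the best deviation is to contribute 0 (any partial contribution still incurs the fine and gives up units whose private return 0.78 is below 1).
Deviating from 22 to 0 saves 22 dollars but forfeits the deviator's share of the drop in the restocking fund: 0.78 × 22 = 17.16.
So the deviation gain is 22 − 17.16 = 4.84, and the fine must be at least 4.84 dollars to wipe it out.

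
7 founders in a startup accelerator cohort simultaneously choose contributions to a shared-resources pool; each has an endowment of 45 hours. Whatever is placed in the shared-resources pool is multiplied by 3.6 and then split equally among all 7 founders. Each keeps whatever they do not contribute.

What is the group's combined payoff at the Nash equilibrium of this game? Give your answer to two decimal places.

315.00 hours

Each contributed unit returns 3.6/7 = 0.5143 to its contributor — below 1 — so contributing 0 is dominant for every player. At the Nash equilibrium everyone keeps their 45, and the group total is 7 × 45 = 315.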